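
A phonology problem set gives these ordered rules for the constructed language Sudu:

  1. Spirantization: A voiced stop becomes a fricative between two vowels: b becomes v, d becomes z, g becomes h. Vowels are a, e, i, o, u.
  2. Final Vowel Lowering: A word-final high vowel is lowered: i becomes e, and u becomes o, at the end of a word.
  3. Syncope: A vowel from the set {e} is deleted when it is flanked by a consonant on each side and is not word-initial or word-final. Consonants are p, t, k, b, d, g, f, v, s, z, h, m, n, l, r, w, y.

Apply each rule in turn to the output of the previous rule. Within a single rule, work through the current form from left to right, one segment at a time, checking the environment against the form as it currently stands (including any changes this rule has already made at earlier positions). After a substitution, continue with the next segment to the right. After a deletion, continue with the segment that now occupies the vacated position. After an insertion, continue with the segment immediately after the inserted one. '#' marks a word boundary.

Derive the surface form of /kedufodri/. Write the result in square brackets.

1 Spirantization: [kedufodri] → [kezufodri]
2 Final Vowel Lowering: [kezufodri] → [kezufodre]
3 Syncope: [kezufodre] → [kzufodre]

[kzufodre]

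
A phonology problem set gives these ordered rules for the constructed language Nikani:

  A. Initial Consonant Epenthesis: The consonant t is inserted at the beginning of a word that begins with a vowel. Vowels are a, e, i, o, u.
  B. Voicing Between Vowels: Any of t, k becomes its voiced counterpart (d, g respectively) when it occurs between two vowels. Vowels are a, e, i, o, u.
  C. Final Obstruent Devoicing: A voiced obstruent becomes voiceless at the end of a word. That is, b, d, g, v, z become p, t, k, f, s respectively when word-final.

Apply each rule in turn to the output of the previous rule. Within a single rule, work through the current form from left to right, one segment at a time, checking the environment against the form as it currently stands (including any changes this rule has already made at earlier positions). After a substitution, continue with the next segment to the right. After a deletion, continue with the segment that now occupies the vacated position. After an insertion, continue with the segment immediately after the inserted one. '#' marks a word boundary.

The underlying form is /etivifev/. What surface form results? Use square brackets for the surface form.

A Initial Consonant Epenthesis: [etivifev] → [tetivifev]
B Voicing Between Vowels: [tetivifev] → [tedivifev]
C Final Obstruent Devoicing: [tedivifev] → [tedivifef]

[tedivifef]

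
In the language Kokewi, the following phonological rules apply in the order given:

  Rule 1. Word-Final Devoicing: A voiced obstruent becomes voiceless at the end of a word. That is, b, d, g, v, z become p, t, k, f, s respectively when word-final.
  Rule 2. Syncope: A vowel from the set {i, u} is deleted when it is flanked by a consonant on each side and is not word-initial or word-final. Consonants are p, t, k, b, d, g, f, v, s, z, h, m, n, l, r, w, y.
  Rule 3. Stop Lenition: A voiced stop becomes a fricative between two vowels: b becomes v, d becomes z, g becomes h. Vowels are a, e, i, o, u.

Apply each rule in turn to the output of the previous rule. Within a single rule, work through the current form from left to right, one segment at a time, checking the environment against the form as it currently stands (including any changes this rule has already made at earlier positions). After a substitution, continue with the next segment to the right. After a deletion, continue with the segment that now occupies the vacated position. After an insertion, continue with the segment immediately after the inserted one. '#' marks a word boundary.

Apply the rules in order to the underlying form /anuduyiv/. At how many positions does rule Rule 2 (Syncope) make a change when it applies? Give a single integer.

Rule 1 Word-Final Devoicing: [anuduyiv] → [anuduyif]
Rule 2 Syncope: [anuduyif] → [andyf]
Rule 3 Stop Lenition: no change — [andyf]
Rule Rule 2 changed 3 position(s).

3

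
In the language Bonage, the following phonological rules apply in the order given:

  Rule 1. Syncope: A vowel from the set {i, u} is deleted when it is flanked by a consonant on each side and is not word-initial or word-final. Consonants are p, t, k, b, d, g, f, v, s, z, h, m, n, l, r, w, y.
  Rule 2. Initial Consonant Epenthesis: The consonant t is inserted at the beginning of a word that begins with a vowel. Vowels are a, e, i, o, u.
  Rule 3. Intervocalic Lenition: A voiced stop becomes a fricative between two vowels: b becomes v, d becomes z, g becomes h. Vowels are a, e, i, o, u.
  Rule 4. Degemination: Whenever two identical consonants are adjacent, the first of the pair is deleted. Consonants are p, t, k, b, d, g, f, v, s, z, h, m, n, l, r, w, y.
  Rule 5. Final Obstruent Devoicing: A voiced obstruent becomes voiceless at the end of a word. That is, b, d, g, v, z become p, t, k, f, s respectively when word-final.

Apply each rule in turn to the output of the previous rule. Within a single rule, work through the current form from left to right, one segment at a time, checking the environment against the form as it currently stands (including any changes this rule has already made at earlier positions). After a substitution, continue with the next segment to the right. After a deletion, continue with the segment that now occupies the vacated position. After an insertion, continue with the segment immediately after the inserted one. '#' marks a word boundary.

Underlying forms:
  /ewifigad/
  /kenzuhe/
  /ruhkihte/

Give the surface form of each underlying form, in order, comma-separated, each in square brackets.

[tewfgat], [kenzhe], [rhkhte]

/ewifigad/:
  Rule 1 Syncope: [ewifigad] → [ewfgad]
  Rule 2 Initial Consonant Epenthesis: [ewfgad] → [tewfgad]
  Rule 3 Intervocalic Lenition: no change — [tewfgad]
  Rule 4 Degemination: no change — [tewfgad]
  Rule 5 Final Obstruent Devoicing: [tewfgad] → [tewfgat]
/kenzuhe/:
  Rule 1 Syncope: [kenzuhe] → [kenzhe]
  Rule 2 Initial Consonant Epenthesis: no change — [kenzhe]
  Rule 3 Intervocalic Lenition: no change — [kenzhe]
  Rule 4 Degemination: no change — [kenzhe]
  Rule 5 Final Obstruent Devoicing: no change — [kenzhe]
/ruhkihte/:
  Rule 1 Syncope: [ruhkihte] → [rhkhte]
  Rule 2 Initial Consonant Epenthesis: no change — [rhkhte]
  Rule 3 Intervocalic Lenition: no change — [rhkhte]
  Rule 4 Degemination: no change — [rhkhte]
  Rule 5 Final Obstruent Devoicing: no change — [rhkhte]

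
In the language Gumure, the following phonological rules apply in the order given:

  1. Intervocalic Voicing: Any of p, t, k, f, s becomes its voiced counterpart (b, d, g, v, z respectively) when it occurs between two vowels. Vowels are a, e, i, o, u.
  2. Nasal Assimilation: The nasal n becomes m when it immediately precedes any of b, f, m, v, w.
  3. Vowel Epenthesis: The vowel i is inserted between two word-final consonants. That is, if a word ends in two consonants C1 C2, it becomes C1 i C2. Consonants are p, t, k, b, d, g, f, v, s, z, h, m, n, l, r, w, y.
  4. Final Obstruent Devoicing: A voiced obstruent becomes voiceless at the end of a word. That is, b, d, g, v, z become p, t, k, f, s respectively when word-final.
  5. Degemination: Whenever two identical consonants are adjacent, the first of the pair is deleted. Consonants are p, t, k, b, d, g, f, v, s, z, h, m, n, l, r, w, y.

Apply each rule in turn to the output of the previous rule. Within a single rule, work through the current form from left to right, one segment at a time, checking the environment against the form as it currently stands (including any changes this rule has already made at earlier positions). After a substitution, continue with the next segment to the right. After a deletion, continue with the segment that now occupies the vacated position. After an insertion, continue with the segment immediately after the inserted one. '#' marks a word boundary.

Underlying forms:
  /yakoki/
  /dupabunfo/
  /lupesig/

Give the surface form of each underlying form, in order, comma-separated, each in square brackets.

/yakoki/:
  1 Intervocalic Voicing: [yakoki] → [yagogi]
  2 Nasal Assimilation: no change — [yagogi]
  3 Vowel Epenthesis: no change — [yagogi]
  4 Final Obstruent Devoicing: no change — [yagogi]
  5 Degemination: no change — [yagogi]
/dupabunfo/:
  1 Intervocalic Voicing: [dupabunfo] → [dubabunfo]
  2 Nasal Assimilation: [dubabunfo] → [dubabumfo]
  3 Vowel Epenthesis: no change — [dubabumfo]
  4 Final Obstruent Devoicing: no change — [dubabumfo]
  5 Degemination: no change — [dubabumfo]
/lupesig/:
  1 Intervocalic Voicing: [lupesig] → [lubezig]
  2 Nasal Assimilation: no change — [lubezig]
  3 Vowel Epenthesis: no change — [lubezig]
  4 Final Obstruent Devoicing: [lubezig] → [lubezik]
  5 Degemination: no change — [lubezik]

[yagogi], [dubabumfo], [lubezik]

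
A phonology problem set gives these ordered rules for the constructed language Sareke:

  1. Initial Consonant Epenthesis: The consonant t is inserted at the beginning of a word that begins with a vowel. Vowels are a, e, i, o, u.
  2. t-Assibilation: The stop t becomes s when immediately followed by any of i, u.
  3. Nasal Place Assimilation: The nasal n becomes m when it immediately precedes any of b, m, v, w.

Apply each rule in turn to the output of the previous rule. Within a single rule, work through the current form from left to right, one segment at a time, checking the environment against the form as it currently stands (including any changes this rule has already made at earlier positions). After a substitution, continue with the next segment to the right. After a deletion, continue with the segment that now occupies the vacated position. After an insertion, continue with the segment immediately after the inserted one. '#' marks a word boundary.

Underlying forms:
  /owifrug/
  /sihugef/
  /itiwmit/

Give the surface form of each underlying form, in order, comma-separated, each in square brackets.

[towifrug], [sihugef], [sisiwmit]

/owifrug/:
  1 Initial Consonant Epenthesis: [owifrug] → [towifrug]
  2 t-Assibilation: no change — [towifrug]
  3 Nasal Place Assimilation: no change — [towifrug]
/sihugef/:
  1 Initial Consonant Epenthesis: no change — [sihugef]
  2 t-Assibilation: no change — [sihugef]
  3 Nasal Place Assimilation: no change — [sihugef]
/itiwmit/:
  1 Initial Consonant Epenthesis: [itiwmit] → [titiwmit]
  2 t-Assibilation: [titiwmit] → [sisiwmit]
  3 Nasal Place Assimilation: no change — [sisiwmit]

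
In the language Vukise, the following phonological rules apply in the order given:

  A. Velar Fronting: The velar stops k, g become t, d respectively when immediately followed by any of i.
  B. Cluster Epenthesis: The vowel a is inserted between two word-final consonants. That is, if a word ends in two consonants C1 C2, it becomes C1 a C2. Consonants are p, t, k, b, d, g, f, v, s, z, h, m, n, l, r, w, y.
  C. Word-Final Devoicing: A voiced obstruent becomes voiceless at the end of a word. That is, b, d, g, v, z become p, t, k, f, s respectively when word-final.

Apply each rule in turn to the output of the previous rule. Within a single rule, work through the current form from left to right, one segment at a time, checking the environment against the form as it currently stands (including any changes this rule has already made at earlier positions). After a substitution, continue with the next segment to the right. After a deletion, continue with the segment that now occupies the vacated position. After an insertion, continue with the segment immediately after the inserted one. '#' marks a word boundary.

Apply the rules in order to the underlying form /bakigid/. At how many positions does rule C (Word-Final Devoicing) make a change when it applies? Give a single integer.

1

A Velar Fronting: [bakigid] → [batidid]
B Cluster Epenthesis: no change — [batidid]
C Word-Final Devoicing: [batidid] → [batidit]
Rule C changed 1 position(s).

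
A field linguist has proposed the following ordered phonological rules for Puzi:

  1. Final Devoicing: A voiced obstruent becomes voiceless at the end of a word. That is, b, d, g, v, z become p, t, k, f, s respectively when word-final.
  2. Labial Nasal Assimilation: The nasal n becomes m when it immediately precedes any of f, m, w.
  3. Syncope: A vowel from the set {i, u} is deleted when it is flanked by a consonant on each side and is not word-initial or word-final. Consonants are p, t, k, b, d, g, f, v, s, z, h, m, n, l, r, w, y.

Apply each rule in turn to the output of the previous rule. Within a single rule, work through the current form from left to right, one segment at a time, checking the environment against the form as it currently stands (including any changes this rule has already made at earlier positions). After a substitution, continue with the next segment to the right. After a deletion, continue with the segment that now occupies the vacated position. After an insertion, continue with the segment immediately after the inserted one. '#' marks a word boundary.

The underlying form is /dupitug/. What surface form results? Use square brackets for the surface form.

1 Final Devoicing: [dupitug] → [dupituk]
2 Labial Nasal Assimilation: no change — [dupituk]
3 Syncope: [dupituk] → [dptk]

[dptk]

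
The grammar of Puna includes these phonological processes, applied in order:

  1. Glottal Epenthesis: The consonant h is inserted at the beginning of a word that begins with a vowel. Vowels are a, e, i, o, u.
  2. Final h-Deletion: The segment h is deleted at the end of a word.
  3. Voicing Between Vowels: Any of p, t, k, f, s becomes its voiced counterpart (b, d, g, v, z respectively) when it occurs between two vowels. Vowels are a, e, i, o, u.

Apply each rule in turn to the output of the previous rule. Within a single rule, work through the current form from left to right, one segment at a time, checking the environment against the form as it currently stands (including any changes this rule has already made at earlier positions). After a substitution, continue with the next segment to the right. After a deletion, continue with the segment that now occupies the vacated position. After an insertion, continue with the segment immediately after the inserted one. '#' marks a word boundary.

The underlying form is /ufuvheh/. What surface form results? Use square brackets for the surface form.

[huvuvhe]

1 Glottal Epenthesis: [ufuvheh] → [hufuvheh]
2 Final h-Deletion: [hufuvheh] → [hufuvhe]
3 Voicing Between Vowels: [hufuvhe] → [huvuvhe]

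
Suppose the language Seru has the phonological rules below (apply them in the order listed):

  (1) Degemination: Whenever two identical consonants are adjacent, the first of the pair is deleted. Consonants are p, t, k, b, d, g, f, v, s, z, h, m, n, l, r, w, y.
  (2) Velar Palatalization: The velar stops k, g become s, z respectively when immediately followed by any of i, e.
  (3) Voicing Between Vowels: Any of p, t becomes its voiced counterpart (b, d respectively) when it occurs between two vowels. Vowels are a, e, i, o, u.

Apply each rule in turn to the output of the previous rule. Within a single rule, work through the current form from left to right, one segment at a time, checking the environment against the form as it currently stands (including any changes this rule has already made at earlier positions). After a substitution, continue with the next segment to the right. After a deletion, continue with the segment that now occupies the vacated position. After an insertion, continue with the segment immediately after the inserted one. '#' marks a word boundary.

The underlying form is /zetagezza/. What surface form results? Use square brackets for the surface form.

(1) Degemination: [zetagezza] → [zetageza]
(2) Velar Palatalization: [zetageza] → [zetazeza]
(3) Voicing Between Vowels: [zetazeza] → [zedazeza]

[zedazeza]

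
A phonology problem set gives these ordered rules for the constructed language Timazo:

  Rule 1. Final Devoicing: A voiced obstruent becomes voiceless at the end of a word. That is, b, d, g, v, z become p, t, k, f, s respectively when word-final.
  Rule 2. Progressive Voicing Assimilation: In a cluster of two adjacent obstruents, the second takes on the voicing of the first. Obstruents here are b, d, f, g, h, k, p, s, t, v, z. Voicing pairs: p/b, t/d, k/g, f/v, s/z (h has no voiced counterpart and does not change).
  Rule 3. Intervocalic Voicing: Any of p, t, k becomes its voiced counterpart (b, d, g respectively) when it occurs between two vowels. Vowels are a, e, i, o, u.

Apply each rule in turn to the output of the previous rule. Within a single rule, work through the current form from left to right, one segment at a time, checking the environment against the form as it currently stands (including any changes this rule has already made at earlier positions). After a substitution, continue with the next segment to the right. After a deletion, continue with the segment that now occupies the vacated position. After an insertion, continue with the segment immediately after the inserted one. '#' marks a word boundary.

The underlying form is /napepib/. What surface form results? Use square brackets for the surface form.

[nabebip]

Rule 1 Final Devoicing: [napepib] → [napepip]
Rule 2 Progressive Voicing Assimilation: no change — [napepip]
Rule 3 Intervocalic Voicing: [napepip] → [nabebip]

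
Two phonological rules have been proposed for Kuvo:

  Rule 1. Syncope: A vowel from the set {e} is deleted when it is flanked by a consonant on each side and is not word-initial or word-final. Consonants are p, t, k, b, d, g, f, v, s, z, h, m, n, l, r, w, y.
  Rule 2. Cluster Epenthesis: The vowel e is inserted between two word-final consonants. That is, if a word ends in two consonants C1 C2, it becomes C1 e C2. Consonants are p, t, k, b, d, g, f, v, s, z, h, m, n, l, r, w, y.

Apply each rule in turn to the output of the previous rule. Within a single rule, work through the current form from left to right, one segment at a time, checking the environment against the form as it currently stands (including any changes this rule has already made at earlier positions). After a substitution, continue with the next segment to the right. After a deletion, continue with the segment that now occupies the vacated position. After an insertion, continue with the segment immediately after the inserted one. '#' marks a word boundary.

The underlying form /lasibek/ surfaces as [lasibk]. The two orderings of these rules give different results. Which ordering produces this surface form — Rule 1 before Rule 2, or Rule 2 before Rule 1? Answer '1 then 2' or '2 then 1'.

2 then 1

Order 1 then 2:
  1 Syncope: [lasibek] → [lasibk]
  2 Cluster Epenthesis: [lasibk] → [lasibek]
  result: [lasibek]
Order 2 then 1:
  2 Cluster Epenthesis: no change — [lasibek]
  1 Syncope: [lasibek] → [lasibk]
  result: [lasibk]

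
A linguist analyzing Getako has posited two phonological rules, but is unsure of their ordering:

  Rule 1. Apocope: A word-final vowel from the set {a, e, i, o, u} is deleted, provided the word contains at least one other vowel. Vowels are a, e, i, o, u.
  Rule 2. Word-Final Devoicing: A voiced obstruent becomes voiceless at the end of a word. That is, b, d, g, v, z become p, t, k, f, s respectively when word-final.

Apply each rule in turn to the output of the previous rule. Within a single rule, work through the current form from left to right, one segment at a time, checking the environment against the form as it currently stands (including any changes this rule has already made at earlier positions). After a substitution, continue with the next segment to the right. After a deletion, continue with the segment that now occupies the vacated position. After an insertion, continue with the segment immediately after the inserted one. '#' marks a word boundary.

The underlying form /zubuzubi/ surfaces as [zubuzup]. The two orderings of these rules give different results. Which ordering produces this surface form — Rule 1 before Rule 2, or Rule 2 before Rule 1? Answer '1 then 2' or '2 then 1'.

Order 1 then 2:
  1 Apocope: [zubuzubi] → [zubuzub]
  2 Word-Final Devoicing: [zubuzub] → [zubuzup]
  result: [zubuzup]
Order 2 then 1:
  2 Word-Final Devoicing: no change — [zubuzubi]
  1 Apocope: [zubuzubi] → [zubuzub]
  result: [zubuzub]

1 then 2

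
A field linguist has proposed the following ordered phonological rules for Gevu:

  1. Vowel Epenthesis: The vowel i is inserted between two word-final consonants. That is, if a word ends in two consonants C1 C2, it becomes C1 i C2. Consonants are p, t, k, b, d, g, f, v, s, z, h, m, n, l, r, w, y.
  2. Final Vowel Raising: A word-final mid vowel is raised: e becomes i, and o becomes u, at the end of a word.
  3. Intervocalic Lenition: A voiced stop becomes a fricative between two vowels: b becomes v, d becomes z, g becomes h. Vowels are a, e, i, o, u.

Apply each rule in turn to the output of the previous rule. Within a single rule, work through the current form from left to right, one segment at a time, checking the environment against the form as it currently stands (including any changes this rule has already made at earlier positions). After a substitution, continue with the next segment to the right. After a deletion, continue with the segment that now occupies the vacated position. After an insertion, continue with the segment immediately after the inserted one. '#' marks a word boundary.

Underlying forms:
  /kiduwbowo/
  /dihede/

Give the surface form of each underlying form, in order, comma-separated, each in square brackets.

[kizuwbowu], [dihezi]

/kiduwbowo/:
  1 Vowel Epenthesis: no change — [kiduwbowo]
  2 Final Vowel Raising: [kiduwbowo] → [kiduwbowu]
  3 Intervocalic Lenition: [kiduwbowu] → [kizuwbowu]
/dihede/:
  1 Vowel Epenthesis: no change — [dihede]
  2 Final Vowel Raising: [dihede] → [dihedi]
  3 Intervocalic Lenition: [dihedi] → [dihezi]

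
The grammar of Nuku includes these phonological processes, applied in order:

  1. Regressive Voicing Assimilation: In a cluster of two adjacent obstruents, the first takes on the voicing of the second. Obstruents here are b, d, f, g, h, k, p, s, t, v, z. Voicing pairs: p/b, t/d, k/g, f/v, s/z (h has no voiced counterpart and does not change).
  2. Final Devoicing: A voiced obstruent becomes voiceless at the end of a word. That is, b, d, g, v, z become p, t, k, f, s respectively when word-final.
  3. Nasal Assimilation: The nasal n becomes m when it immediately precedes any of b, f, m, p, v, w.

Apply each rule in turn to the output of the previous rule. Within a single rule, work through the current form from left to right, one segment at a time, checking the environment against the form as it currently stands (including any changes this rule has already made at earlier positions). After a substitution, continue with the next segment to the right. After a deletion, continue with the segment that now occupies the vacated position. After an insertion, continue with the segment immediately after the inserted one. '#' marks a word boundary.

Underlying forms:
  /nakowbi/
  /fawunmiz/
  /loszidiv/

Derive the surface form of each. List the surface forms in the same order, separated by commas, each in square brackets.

/nakowbi/:
  1 Regressive Voicing Assimilation: no change — [nakowbi]
  2 Final Devoicing: no change — [nakowbi]
  3 Nasal Assimilation: no change — [nakowbi]
/fawunmiz/:
  1 Regressive Voicing Assimilation: no change — [fawunmiz]
  2 Final Devoicing: [fawunmiz] → [fawunmis]
  3 Nasal Assimilation: [fawunmis] → [fawummis]
/loszidiv/:
  1 Regressive Voicing Assimilation: [loszidiv] → [lozzidiv]
  2 Final Devoicing: [lozzidiv] → [lozzidif]
  3 Nasal Assimilation: no change — [lozzidif]

[nakowbi], [fawummis], [lozzidif]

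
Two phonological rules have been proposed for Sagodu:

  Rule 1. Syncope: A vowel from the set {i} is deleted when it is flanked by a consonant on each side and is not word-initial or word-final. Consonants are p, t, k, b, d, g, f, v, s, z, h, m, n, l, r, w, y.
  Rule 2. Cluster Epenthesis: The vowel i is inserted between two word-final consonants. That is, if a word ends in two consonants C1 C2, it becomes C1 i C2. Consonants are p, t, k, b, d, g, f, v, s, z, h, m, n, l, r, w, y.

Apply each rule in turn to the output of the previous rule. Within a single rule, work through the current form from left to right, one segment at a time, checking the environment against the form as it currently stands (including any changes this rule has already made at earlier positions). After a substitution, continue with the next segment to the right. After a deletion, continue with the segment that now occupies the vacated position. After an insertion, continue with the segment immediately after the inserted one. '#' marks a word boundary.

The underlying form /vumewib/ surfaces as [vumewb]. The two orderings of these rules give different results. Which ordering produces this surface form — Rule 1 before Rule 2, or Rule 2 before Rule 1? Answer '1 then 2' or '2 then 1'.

2 then 1

Order 1 then 2:
  1 Syncope: [vumewib] → [vumewb]
  2 Cluster Epenthesis: [vumewb] → [vumewib]
  result: [vumewib]
Order 2 then 1:
  2 Cluster Epenthesis: no change — [vumewib]
  1 Syncope: [vumewib] → [vumewb]
  result: [vumewb]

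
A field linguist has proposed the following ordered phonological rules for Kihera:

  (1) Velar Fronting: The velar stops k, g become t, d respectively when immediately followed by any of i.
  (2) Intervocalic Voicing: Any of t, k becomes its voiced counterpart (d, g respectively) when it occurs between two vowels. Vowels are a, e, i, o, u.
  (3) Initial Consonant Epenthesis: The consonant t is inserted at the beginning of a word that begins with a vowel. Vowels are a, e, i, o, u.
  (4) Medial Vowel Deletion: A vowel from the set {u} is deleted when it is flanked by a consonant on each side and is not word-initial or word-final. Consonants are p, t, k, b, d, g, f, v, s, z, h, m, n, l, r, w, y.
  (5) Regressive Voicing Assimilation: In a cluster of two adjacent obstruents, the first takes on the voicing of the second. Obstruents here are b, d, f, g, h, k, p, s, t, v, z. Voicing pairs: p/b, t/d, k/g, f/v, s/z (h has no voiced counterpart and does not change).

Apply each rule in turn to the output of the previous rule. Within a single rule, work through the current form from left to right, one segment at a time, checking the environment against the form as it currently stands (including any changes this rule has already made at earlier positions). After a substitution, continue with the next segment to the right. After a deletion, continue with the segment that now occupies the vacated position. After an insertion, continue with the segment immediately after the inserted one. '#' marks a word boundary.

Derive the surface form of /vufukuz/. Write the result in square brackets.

[fvgz]

(1) Velar Fronting: no change — [vufukuz]
(2) Intervocalic Voicing: [vufukuz] → [vufuguz]
(3) Initial Consonant Epenthesis: no change — [vufuguz]
(4) Medial Vowel Deletion: [vufuguz] → [vfgz]
(5) Regressive Voicing Assimilation: [vfgz] → [fvgz]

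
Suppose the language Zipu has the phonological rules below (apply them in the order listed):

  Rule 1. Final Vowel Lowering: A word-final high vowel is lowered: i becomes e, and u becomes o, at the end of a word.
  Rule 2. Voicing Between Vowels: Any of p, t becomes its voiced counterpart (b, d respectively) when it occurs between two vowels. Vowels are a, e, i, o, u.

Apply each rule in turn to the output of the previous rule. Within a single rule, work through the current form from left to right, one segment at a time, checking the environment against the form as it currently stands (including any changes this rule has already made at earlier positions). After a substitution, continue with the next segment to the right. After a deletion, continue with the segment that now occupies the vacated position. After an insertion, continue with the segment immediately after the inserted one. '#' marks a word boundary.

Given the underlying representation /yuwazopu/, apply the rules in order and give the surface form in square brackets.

[yuwazobo]

Rule 1 Final Vowel Lowering: [yuwazopu] → [yuwazopo]
Rule 2 Voicing Between Vowels: [yuwazopo] → [yuwazobo]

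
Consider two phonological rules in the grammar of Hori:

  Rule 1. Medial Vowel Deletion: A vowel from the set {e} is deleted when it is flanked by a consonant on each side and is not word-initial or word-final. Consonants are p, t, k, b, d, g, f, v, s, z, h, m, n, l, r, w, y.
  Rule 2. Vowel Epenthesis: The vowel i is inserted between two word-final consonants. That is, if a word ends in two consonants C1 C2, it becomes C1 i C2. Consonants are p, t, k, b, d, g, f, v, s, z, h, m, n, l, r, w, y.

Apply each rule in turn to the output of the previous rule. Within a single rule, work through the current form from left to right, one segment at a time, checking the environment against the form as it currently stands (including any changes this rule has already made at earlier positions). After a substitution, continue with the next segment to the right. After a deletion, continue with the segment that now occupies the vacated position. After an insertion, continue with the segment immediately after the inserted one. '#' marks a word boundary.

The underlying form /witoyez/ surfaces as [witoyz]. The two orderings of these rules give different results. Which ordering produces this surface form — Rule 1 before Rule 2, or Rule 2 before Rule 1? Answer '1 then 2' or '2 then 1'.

Order 1 then 2:
  1 Medial Vowel Deletion: [witoyez] → [witoyz]
  2 Vowel Epenthesis: [witoyz] → [witoyiz]
  result: [witoyiz]
Order 2 then 1:
  2 Vowel Epenthesis: no change — [witoyez]
  1 Medial Vowel Deletion: [witoyez] → [witoyz]
  result: [witoyz]

2 then 1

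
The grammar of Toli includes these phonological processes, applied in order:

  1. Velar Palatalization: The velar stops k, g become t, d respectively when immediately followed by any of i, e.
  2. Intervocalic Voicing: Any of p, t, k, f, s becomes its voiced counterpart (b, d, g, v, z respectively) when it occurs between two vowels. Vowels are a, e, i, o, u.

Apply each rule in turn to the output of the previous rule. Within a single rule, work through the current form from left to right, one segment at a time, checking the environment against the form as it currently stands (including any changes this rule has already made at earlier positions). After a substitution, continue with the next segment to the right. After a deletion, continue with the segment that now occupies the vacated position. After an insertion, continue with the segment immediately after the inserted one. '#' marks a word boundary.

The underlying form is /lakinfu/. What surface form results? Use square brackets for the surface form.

1 Velar Palatalization: [lakinfu] → [latinfu]
2 Intervocalic Voicing: [latinfu] → [ladinfu]

[ladinfu]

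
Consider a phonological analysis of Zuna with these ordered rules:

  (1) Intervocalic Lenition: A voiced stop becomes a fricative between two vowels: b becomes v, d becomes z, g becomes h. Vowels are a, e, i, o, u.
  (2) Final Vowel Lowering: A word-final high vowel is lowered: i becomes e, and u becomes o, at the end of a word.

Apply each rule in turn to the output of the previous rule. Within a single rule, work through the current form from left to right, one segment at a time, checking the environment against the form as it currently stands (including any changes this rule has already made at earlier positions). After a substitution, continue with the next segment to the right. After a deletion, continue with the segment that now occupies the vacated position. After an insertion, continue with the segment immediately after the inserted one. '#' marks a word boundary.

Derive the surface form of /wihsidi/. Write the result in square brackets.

(1) Intervocalic Lenition: [wihsidi] → [wihsizi]
(2) Final Vowel Lowering: [wihsizi] → [wihsize]

[wihsize]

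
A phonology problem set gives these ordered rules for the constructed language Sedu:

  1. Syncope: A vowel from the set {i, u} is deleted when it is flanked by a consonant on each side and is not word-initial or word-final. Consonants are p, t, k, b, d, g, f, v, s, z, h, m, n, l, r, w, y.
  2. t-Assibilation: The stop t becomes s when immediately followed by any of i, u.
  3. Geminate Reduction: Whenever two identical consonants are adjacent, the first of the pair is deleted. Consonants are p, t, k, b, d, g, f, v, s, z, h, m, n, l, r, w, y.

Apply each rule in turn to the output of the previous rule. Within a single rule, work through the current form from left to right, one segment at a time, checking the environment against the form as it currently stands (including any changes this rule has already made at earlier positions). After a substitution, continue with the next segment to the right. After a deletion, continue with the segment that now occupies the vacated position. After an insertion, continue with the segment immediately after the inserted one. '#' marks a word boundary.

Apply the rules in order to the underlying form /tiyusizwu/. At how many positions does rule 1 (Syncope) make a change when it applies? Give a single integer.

3

1 Syncope: [tiyusizwu] → [tyszwu]
2 t-Assibilation: no change — [tyszwu]
3 Geminate Reduction: no change — [tyszwu]
Rule 1 changed 3 position(s).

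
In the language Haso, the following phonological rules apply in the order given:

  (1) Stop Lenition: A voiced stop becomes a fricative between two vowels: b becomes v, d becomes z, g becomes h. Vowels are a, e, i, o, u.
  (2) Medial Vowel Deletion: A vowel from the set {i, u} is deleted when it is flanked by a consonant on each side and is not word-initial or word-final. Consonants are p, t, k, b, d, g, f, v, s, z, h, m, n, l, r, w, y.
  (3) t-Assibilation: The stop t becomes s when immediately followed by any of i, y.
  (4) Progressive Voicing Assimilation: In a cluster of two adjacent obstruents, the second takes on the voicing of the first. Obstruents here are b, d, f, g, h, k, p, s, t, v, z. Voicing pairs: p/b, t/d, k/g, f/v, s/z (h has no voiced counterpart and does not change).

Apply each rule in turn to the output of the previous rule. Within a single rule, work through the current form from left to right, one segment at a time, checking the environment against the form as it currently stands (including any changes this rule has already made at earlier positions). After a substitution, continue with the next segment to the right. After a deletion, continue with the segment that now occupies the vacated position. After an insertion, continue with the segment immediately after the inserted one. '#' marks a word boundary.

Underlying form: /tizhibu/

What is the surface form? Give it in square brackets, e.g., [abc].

(1) Stop Lenition: [tizhibu] → [tizhivu]
(2) Medial Vowel Deletion: [tizhivu] → [tzhvu]
(3) t-Assibilation: no change — [tzhvu]
(4) Progressive Voicing Assimilation: [tzhvu] → [tshfu]

[tshfu]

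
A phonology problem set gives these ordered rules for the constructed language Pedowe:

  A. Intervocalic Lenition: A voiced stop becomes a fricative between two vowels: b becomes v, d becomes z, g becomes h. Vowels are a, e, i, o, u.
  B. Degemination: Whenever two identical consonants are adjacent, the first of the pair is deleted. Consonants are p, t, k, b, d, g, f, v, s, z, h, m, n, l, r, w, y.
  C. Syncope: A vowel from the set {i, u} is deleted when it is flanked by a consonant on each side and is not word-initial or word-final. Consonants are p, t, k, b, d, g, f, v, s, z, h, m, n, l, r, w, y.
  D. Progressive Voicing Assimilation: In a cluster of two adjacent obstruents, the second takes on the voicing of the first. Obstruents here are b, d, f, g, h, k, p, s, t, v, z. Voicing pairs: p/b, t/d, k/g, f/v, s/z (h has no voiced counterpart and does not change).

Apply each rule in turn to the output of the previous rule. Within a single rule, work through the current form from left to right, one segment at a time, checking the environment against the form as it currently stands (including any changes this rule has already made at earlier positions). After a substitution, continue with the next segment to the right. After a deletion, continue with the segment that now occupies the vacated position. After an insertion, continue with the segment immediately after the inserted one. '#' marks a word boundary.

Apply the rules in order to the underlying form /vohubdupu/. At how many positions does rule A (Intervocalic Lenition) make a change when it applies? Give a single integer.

0

A Intervocalic Lenition: no change — [vohubdupu]
B Degemination: no change — [vohubdupu]
C Syncope: [vohubdupu] → [vohbdpu]
D Progressive Voicing Assimilation: [vohbdpu] → [vohptpu]
Rule A changed 0 position(s).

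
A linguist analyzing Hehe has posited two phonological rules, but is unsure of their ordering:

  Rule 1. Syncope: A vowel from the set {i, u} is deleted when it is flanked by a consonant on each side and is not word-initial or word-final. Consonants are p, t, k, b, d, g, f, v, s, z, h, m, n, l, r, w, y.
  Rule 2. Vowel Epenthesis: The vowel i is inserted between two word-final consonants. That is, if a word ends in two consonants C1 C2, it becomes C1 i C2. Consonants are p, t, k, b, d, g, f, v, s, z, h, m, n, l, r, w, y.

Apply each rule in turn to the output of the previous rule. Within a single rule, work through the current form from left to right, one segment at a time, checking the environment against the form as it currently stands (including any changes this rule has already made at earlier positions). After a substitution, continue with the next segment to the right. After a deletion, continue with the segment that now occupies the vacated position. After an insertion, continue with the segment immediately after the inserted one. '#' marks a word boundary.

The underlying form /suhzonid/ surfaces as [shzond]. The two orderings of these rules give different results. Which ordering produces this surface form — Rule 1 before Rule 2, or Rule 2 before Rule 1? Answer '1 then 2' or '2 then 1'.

Order 1 then 2:
  1 Syncope: [suhzonid] → [shzond]
  2 Vowel Epenthesis: [shzond] → [shzonid]
  result: [shzonid]
Order 2 then 1:
  2 Vowel Epenthesis: no change — [suhzonid]
  1 Syncope: [suhzonid] → [shzond]
  result: [shzond]

2 then 1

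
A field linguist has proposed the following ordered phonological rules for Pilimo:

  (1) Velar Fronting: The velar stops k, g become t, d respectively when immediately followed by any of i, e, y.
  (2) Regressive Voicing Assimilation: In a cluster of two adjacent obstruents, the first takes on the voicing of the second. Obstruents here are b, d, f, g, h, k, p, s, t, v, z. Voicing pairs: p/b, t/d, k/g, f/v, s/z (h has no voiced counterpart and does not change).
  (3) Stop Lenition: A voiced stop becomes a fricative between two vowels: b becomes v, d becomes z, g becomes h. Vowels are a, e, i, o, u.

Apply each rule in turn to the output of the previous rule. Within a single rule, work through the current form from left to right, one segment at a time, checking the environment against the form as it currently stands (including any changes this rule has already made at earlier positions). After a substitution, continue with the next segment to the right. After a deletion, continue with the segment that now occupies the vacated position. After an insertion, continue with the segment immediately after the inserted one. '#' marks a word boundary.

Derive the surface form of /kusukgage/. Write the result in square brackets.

(1) Velar Fronting: [kusukgage] → [kusukgade]
(2) Regressive Voicing Assimilation: [kusukgade] → [kusuggade]
(3) Stop Lenition: [kusuggade] → [kusuggaze]

[kusuggaze]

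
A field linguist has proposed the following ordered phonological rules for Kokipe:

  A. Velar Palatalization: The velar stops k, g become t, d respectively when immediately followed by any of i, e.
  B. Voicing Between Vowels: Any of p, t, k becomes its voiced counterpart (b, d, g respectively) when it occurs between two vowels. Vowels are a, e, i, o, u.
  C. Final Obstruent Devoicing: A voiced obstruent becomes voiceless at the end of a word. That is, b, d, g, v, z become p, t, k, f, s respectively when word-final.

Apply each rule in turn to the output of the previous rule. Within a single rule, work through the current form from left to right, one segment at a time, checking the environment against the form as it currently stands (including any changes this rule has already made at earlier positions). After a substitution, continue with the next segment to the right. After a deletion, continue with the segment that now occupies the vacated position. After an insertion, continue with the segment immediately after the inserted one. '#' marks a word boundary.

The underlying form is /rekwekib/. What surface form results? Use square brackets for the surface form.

A Velar Palatalization: [rekwekib] → [rekwetib]
B Voicing Between Vowels: [rekwetib] → [rekwedib]
C Final Obstruent Devoicing: [rekwedib] → [rekwedip]

[rekwedip]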